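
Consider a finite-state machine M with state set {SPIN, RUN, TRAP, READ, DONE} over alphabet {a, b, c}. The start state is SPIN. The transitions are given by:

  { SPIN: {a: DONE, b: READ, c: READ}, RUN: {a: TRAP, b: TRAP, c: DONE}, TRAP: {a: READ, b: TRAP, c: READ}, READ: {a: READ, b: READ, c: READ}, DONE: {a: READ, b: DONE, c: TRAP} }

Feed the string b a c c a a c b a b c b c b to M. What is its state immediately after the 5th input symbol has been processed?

start at SPIN
read 'b': SPIN → READ
read 'a': READ → READ
read 'c': READ → READ
read 'c': READ → READ
read 'a': READ → READ
After 5 symbols: READ.

READ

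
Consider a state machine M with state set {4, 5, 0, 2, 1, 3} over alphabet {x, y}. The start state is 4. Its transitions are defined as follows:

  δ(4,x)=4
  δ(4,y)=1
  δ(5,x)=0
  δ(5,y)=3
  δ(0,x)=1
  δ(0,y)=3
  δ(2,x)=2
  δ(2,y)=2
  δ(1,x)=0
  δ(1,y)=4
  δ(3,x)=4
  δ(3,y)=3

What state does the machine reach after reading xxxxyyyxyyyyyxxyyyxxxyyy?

3

Trace: 4 -x-> 4 -x-> 4 -x-> 4 -x-> 4 -y-> 1 -y-> 4 -y-> 1 -x-> 0 -y-> 3 -y-> 3 -y-> 3 -y-> 3 -y-> 3 -x-> 4 -x-> 4 -y-> 1 -y-> 4 -y-> 1 -x-> 0 -x-> 1 -x-> 0 -y-> 3 -y-> 3 -y-> 3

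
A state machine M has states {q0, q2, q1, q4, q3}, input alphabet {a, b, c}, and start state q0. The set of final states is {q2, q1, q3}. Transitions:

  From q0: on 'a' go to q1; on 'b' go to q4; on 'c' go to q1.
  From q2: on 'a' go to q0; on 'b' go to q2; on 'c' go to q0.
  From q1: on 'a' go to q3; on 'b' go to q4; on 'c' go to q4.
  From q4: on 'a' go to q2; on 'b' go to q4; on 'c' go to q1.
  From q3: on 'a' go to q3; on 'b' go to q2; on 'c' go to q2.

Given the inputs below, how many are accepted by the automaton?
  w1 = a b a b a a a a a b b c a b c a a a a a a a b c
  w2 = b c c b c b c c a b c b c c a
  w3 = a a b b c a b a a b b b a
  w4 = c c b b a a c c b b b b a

w1: q0 → q1 → q4 → q2 → q2 → q0 → q1 → q3 → q3 → q3 → q2 → q2 → q0 → q1 → q4 → q1 → q3 → q3 → q3 → q3 → q3 → q3 → q3 → q2 → q0  → end q0, rejected
w2: q0 → q4 → q1 → q4 → q4 → q1 → q4 → q1 → q4 → q2 → q2 → q0 → q4 → q1 → q4 → q2  → end q2, accepted
w3: q0 → q1 → q3 → q2 → q2 → q0 → q1 → q4 → q2 → q0 → q4 → q4 → q4 → q2  → end q2, accepted
w4: q0 → q1 → q4 → q4 → q4 → q2 → q0 → q1 → q4 → q4 → q4 → q4 → q4 → q2  → end q2, accepted

3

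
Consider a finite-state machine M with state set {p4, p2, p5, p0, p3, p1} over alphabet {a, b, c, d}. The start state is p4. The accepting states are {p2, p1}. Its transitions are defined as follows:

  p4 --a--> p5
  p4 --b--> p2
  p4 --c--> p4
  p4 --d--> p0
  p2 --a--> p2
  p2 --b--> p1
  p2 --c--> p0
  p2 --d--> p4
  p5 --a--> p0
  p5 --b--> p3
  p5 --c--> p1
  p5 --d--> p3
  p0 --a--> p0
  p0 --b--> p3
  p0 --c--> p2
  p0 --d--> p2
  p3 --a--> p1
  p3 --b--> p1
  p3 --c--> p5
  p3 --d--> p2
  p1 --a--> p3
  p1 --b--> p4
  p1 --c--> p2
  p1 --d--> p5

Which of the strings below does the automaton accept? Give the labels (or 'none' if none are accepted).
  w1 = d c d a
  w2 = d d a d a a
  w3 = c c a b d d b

w1:
  start at p4
  read 'd': p4 → p0
  read 'c': p0 → p2
  read 'd': p2 → p4
  read 'a': p4 → p5
  end p5, rejected
w2:
  start at p4
  read 'd': p4 → p0
  read 'd': p0 → p2
  read 'a': p2 → p2
  read 'd': p2 → p4
  read 'a': p4 → p5
  read 'a': p5 → p0
  end p0, rejected
w3:
  start at p4
  read 'c': p4 → p4
  read 'c': p4 → p4
  read 'a': p4 → p5
  read 'b': p5 → p3
  read 'd': p3 → p2
  read 'd': p2 → p4
  read 'b': p4 → p2
  end p2, accepted

w3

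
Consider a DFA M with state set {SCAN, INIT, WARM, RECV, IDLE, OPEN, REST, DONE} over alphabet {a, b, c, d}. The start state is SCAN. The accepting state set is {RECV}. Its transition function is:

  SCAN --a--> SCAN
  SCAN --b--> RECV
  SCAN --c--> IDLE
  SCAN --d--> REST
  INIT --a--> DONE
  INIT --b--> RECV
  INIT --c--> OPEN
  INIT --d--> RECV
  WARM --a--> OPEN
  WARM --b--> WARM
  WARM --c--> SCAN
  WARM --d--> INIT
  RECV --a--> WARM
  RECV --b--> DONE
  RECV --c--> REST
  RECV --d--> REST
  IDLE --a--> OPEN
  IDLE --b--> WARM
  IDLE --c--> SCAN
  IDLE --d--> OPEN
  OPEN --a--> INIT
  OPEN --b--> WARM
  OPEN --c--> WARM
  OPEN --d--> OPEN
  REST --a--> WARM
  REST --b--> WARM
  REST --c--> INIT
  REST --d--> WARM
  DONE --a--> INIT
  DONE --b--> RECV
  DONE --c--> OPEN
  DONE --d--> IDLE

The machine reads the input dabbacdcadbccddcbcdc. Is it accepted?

SCAN → REST → WARM → WARM → WARM → OPEN → WARM → INIT → OPEN → INIT → RECV → DONE → OPEN → WARM → INIT → RECV → REST → WARM → SCAN → REST → INIT
End state INIT is not accepting.

No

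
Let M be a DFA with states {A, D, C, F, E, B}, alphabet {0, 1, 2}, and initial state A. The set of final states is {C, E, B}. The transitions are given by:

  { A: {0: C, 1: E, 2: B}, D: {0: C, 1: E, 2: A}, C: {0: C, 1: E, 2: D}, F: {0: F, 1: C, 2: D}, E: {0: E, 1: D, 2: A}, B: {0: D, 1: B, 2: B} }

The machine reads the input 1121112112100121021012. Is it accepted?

Trace: A -1-> E -1-> D -2-> A -1-> E -1-> D -1-> E -2-> A -1-> E -1-> D -2-> A -1-> E -0-> E -0-> E -1-> D -2-> A -1-> E -0-> E -2-> A -1-> E -0-> E -1-> D -2-> A
End state A is not accepting.

No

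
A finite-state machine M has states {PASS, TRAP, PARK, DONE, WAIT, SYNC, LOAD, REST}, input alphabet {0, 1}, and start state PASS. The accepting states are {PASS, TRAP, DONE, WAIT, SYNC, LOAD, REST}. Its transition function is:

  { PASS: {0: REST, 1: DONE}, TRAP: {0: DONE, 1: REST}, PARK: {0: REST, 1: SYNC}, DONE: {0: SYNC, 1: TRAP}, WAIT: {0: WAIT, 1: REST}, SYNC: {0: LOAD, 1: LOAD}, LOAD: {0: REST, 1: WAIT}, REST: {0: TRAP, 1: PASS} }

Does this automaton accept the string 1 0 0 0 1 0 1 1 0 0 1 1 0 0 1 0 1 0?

Yes

Trace: PASS -1-> DONE -0-> SYNC -0-> LOAD -0-> REST -1-> PASS -0-> REST -1-> PASS -1-> DONE -0-> SYNC -0-> LOAD -1-> WAIT -1-> REST -0-> TRAP -0-> DONE -1-> TRAP -0-> DONE -1-> TRAP -0-> DONE
End state DONE is accepting.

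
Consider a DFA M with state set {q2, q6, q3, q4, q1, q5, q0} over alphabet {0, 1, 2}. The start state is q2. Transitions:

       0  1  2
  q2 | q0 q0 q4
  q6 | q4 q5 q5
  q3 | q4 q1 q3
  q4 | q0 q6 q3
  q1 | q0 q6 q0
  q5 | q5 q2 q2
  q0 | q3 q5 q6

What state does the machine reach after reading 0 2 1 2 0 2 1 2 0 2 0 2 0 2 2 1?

start at q2
read '0': q2 → q0
read '2': q0 → q6
read '1': q6 → q5
read '2': q5 → q2
read '0': q2 → q0
read '2': q0 → q6
read '1': q6 → q5
read '2': q5 → q2
read '0': q2 → q0
read '2': q0 → q6
read '0': q6 → q4
read '2': q4 → q3
read '0': q3 → q4
read '2': q4 → q3
read '2': q3 → q3
read '1': q3 → q1

q1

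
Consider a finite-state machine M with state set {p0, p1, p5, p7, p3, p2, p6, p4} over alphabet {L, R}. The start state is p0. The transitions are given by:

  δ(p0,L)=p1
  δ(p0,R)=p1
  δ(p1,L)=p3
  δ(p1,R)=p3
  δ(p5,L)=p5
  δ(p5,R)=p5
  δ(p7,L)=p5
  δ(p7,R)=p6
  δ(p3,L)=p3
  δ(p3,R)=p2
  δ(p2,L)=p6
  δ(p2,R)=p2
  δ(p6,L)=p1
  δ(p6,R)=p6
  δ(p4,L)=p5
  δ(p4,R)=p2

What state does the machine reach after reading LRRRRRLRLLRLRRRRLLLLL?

p3

start at p0
read 'L': p0 → p1
read 'R': p1 → p3
read 'R': p3 → p2
read 'R': p2 → p2
read 'R': p2 → p2
read 'R': p2 → p2
read 'L': p2 → p6
read 'R': p6 → p6
read 'L': p6 → p1
read 'L': p1 → p3
read 'R': p3 → p2
read 'L': p2 → p6
read 'R': p6 → p6
read 'R': p6 → p6
read 'R': p6 → p6
read 'R': p6 → p6
read 'L': p6 → p1
read 'L': p1 → p3
read 'L': p3 → p3
read 'L': p3 → p3
read 'L': p3 → p3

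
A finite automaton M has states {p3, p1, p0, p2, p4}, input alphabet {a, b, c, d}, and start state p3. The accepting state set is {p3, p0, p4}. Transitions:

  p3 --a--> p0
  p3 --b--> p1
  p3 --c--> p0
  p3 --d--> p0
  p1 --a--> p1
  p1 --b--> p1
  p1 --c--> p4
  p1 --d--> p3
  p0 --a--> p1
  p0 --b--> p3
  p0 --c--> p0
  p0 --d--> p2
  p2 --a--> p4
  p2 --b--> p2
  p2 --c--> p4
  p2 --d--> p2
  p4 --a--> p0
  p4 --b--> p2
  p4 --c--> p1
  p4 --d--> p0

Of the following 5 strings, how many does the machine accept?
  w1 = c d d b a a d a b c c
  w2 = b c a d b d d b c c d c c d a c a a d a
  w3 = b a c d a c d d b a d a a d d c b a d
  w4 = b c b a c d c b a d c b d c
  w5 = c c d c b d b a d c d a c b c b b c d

3

w1:
  start at p3
  read 'c': p3 → p0
  read 'd': p0 → p2
  read 'd': p2 → p2
  read 'b': p2 → p2
  read 'a': p2 → p4
  read 'a': p4 → p0
  read 'd': p0 → p2
  read 'a': p2 → p4
  read 'b': p4 → p2
  read 'c': p2 → p4
  read 'c': p4 → p1
  end p1, rejected
w2:
  start at p3
  read 'b': p3 → p1
  read 'c': p1 → p4
  read 'a': p4 → p0
  read 'd': p0 → p2
  read 'b': p2 → p2
  read 'd': p2 → p2
  read 'd': p2 → p2
  read 'b': p2 → p2
  read 'c': p2 → p4
  read 'c': p4 → p1
  read 'd': p1 → p3
  read 'c': p3 → p0
  read 'c': p0 → p0
  read 'd': p0 → p2
  read 'a': p2 → p4
  read 'c': p4 → p1
  read 'a': p1 → p1
  read 'a': p1 → p1
  read 'd': p1 → p3
  read 'a': p3 → p0
  end p0, accepted
w3:
  start at p3
  read 'b': p3 → p1
  read 'a': p1 → p1
  read 'c': p1 → p4
  read 'd': p4 → p0
  read 'a': p0 → p1
  read 'c': p1 → p4
  read 'd': p4 → p0
  read 'd': p0 → p2
  read 'b': p2 → p2
  read 'a': p2 → p4
  read 'd': p4 → p0
  read 'a': p0 → p1
  read 'a': p1 → p1
  read 'd': p1 → p3
  read 'd': p3 → p0
  read 'c': p0 → p0
  read 'b': p0 → p3
  read 'a': p3 → p0
  read 'd': p0 → p2
  end p2, rejected
w4:
  start at p3
  read 'b': p3 → p1
  read 'c': p1 → p4
  read 'b': p4 → p2
  read 'a': p2 → p4
  read 'c': p4 → p1
  read 'd': p1 → p3
  read 'c': p3 → p0
  read 'b': p0 → p3
  read 'a': p3 → p0
  read 'd': p0 → p2
  read 'c': p2 → p4
  read 'b': p4 → p2
  read 'd': p2 → p2
  read 'c': p2 → p4
  end p4, accepted
w5:
  start at p3
  read 'c': p3 → p0
  read 'c': p0 → p0
  read 'd': p0 → p2
  read 'c': p2 → p4
  read 'b': p4 → p2
  read 'd': p2 → p2
  read 'b': p2 → p2
  read 'a': p2 → p4
  read 'd': p4 → p0
  read 'c': p0 → p0
  read 'd': p0 → p2
  read 'a': p2 → p4
  read 'c': p4 → p1
  read 'b': p1 → p1
  read 'c': p1 → p4
  read 'b': p4 → p2
  read 'b': p2 → p2
  read 'c': p2 → p4
  read 'd': p4 → p0
  end p0, accepted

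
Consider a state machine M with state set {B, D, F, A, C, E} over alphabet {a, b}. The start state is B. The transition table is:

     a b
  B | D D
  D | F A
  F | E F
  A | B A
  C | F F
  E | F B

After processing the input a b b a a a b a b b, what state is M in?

start at B
read 'a': B → D
read 'b': D → A
read 'b': A → A
read 'a': A → B
read 'a': B → D
read 'a': D → F
read 'b': F → F
read 'a': F → E
read 'b': E → B
read 'b': B → D

D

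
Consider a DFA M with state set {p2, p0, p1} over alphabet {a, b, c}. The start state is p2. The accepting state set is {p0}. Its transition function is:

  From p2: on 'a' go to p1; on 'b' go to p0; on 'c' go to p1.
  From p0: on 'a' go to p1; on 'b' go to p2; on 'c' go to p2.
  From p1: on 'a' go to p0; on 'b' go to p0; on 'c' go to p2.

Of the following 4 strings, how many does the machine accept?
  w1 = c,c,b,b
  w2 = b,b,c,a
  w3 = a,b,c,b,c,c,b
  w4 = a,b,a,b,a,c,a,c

w1:
  start at p2
  read 'c': p2 → p1
  read 'c': p1 → p2
  read 'b': p2 → p0
  read 'b': p0 → p2
  end p2, rejected
w2:
  start at p2
  read 'b': p2 → p0
  read 'b': p0 → p2
  read 'c': p2 → p1
  read 'a': p1 → p0
  end p0, accepted
w3:
  start at p2
  read 'a': p2 → p1
  read 'b': p1 → p0
  read 'c': p0 → p2
  read 'b': p2 → p0
  read 'c': p0 → p2
  read 'c': p2 → p1
  read 'b': p1 → p0
  end p0, accepted
w4:
  start at p2
  read 'a': p2 → p1
  read 'b': p1 → p0
  read 'a': p0 → p1
  read 'b': p1 → p0
  read 'a': p0 → p1
  read 'c': p1 → p2
  read 'a': p2 → p1
  read 'c': p1 → p2
  end p2, rejected

2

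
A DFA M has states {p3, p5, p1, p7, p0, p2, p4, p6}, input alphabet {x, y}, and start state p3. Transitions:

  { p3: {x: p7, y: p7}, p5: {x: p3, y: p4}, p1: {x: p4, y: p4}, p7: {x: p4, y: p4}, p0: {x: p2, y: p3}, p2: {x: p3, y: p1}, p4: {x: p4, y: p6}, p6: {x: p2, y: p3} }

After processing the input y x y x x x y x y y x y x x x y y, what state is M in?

p3

p3 → p7 → p4 → p6 → p2 → p3 → p7 → p4 → p4 → p6 → p3 → p7 → p4 → p4 → p4 → p4 → p6 → p3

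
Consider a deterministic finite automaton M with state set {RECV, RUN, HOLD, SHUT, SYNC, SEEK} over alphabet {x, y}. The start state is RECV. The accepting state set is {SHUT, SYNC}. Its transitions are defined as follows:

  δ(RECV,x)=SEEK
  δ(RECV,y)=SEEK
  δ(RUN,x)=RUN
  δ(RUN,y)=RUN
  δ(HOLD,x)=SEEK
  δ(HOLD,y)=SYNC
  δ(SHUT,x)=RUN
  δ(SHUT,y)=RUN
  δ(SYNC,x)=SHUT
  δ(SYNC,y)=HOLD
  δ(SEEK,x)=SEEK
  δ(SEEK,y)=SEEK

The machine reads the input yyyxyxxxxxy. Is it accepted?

No

RECV → SEEK → SEEK → SEEK → SEEK → SEEK → SEEK → SEEK → SEEK → SEEK → SEEK → SEEK
End state SEEK is not accepting.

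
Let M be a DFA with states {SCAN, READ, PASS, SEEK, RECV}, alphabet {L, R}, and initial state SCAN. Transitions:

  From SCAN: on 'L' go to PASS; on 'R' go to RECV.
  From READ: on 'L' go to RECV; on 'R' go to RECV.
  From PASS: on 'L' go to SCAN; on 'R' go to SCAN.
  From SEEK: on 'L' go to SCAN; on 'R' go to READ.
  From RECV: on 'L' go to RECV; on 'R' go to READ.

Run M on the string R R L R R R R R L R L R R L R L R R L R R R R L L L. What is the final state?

RECV

Trace: SCAN -R-> RECV -R-> READ -L-> RECV -R-> READ -R-> RECV -R-> READ -R-> RECV -R-> READ -L-> RECV -R-> READ -L-> RECV -R-> READ -R-> RECV -L-> RECV -R-> READ -L-> RECV -R-> READ -R-> RECV -L-> RECV -R-> READ -R-> RECV -R-> READ -R-> RECV -L-> RECV -L-> RECV -L-> RECV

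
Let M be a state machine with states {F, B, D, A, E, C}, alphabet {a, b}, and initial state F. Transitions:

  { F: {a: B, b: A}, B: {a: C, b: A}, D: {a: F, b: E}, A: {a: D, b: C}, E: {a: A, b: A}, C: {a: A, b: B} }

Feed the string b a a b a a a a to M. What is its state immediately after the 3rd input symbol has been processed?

start at F
read 'b': F → A
read 'a': A → D
read 'a': D → F
After 3 symbols: F.

F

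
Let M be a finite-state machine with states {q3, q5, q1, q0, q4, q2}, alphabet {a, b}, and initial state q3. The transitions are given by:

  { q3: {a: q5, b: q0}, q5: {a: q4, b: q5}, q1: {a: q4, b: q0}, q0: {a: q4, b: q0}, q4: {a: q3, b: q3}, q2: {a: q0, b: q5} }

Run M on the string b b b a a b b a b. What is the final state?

q3

Trace: q3 -b-> q0 -b-> q0 -b-> q0 -a-> q4 -a-> q3 -b-> q0 -b-> q0 -a-> q4 -b-> q3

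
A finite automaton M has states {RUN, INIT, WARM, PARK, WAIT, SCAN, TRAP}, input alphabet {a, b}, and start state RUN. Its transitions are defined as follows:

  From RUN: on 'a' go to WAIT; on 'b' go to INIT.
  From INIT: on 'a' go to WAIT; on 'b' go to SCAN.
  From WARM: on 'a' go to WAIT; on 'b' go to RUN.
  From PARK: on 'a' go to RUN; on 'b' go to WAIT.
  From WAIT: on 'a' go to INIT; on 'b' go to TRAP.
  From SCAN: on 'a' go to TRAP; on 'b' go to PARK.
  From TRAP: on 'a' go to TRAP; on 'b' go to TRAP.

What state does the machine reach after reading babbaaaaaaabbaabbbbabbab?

TRAP

RUN → INIT → WAIT → TRAP → TRAP → TRAP → TRAP → TRAP → TRAP → TRAP → TRAP → TRAP → TRAP → TRAP → TRAP → TRAP → TRAP → TRAP → TRAP → TRAP → TRAP → TRAP → TRAP → TRAP → TRAP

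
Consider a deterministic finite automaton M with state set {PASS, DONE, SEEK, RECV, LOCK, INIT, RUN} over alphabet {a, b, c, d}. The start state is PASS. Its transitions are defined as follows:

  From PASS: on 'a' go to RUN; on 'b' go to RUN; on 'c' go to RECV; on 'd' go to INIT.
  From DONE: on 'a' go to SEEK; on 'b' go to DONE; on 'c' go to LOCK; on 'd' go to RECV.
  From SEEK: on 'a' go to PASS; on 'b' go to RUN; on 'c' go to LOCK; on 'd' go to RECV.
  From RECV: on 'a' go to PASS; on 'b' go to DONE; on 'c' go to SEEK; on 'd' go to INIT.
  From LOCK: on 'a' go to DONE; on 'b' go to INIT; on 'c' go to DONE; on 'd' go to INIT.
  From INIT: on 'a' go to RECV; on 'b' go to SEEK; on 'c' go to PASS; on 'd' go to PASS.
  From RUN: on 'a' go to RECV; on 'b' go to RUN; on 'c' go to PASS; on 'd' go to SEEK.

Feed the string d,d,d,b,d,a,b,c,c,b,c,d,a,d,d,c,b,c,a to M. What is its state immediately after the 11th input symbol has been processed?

PASS → INIT → PASS → INIT → SEEK → RECV → PASS → RUN → PASS → RECV → DONE → LOCK
After 11 symbols: LOCK.

LOCK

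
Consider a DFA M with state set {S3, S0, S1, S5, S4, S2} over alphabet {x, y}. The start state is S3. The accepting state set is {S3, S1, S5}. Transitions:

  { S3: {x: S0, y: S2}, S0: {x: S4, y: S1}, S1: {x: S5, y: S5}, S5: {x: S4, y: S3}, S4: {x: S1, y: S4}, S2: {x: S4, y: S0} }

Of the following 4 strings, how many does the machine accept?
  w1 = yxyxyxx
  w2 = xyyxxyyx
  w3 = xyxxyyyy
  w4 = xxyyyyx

2

w1: S3 → S2 → S4 → S4 → S1 → S5 → S4 → S1  → end S1, accepted
w2: S3 → S0 → S1 → S5 → S4 → S1 → S5 → S3 → S0  → end S0, rejected
w3: S3 → S0 → S1 → S5 → S4 → S4 → S4 → S4 → S4  → end S4, rejected
w4: S3 → S0 → S4 → S4 → S4 → S4 → S4 → S1  → end S1, accepted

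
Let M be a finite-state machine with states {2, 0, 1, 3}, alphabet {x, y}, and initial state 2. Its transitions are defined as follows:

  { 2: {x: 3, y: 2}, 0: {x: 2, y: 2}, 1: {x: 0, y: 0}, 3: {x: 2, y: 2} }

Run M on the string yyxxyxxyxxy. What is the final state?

Trace: 2 -y-> 2 -y-> 2 -x-> 3 -x-> 2 -y-> 2 -x-> 3 -x-> 2 -y-> 2 -x-> 3 -x-> 2 -y-> 2

2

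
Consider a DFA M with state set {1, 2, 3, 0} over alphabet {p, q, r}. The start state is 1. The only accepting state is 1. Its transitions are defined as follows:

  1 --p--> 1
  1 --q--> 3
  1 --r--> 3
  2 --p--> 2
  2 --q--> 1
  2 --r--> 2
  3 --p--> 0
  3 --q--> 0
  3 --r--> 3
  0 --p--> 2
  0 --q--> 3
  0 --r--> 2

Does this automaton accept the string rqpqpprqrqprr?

start at 1
read 'r': 1 → 3
read 'q': 3 → 0
read 'p': 0 → 2
read 'q': 2 → 1
read 'p': 1 → 1
read 'p': 1 → 1
read 'r': 1 → 3
read 'q': 3 → 0
read 'r': 0 → 2
read 'q': 2 → 1
read 'p': 1 → 1
read 'r': 1 → 3
read 'r': 3 → 3
End state 3 is not accepting.

No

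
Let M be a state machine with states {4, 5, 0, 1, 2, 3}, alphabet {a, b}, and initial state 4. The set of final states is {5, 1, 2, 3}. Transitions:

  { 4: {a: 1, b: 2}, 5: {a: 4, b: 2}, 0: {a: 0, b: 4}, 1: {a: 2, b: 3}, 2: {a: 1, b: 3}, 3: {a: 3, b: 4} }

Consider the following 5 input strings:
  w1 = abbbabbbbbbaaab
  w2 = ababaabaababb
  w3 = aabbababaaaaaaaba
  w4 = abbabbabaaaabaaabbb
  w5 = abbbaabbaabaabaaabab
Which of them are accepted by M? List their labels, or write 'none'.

w1, w3, w4

w1: 4 → 1 → 3 → 4 → 2 → 1 → 3 → 4 → 2 → 3 → 4 → 2 → 1 → 2 → 1 → 3  → end 3, accepted
w2: 4 → 1 → 3 → 3 → 4 → 1 → 2 → 3 → 3 → 3 → 4 → 1 → 3 → 4  → end 4, rejected
w3: 4 → 1 → 2 → 3 → 4 → 1 → 3 → 3 → 4 → 1 → 2 → 1 → 2 → 1 → 2 → 1 → 3 → 3  → end 3, accepted
w4: 4 → 1 → 3 → 4 → 1 → 3 → 4 → 1 → 3 → 3 → 3 → 3 → 3 → 4 → 1 → 2 → 1 → 3 → 4 → 2  → end 2, accepted
w5: 4 → 1 → 3 → 4 → 2 → 1 → 2 → 3 → 4 → 1 → 2 → 3 → 3 → 3 → 4 → 1 → 2 → 1 → 3 → 3 → 4  → end 4, rejected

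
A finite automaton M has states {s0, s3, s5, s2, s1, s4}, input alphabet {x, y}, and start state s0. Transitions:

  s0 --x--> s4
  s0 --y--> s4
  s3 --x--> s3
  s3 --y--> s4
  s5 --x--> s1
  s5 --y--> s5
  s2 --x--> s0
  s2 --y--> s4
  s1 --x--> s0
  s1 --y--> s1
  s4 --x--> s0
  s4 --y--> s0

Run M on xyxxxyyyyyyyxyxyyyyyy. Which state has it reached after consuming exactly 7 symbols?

s4

s0 → s4 → s0 → s4 → s0 → s4 → s0 → s4
After 7 symbols: s4.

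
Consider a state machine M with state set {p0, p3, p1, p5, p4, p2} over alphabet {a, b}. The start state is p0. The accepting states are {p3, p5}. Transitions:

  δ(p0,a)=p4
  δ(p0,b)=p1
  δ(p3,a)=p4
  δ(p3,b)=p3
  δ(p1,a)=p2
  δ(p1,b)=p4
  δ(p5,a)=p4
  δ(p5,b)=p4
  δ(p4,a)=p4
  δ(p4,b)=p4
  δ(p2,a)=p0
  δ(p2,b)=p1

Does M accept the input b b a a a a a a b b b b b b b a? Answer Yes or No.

No

Trace: p0 -b-> p1 -b-> p4 -a-> p4 -a-> p4 -a-> p4 -a-> p4 -a-> p4 -a-> p4 -b-> p4 -b-> p4 -b-> p4 -b-> p4 -b-> p4 -b-> p4 -b-> p4 -a-> p4
End state p4 is not accepting.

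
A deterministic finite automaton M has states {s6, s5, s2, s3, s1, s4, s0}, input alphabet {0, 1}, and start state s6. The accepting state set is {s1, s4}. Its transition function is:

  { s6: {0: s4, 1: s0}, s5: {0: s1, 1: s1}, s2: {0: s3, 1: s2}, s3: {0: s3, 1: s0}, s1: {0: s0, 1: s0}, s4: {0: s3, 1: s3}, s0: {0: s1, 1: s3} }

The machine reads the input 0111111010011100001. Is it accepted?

No

start at s6
read '0': s6 → s4
read '1': s4 → s3
read '1': s3 → s0
read '1': s0 → s3
read '1': s3 → s0
read '1': s0 → s3
read '1': s3 → s0
read '0': s0 → s1
read '1': s1 → s0
read '0': s0 → s1
read '0': s1 → s0
read '1': s0 → s3
read '1': s3 → s0
read '1': s0 → s3
read '0': s3 → s3
read '0': s3 → s3
read '0': s3 → s3
read '0': s3 → s3
read '1': s3 → s0
End state s0 is not accepting.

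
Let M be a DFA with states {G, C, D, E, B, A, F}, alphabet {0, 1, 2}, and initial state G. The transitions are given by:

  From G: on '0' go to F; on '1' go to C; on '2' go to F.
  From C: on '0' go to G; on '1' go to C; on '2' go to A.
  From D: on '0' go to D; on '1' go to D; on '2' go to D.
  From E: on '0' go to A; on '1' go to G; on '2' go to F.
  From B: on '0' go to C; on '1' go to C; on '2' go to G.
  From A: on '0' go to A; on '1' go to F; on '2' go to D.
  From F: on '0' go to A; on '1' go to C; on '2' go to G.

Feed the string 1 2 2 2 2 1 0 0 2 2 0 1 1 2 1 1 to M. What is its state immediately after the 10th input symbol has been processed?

D

G → C → A → D → D → D → D → D → D → D → D
After 10 symbols: D.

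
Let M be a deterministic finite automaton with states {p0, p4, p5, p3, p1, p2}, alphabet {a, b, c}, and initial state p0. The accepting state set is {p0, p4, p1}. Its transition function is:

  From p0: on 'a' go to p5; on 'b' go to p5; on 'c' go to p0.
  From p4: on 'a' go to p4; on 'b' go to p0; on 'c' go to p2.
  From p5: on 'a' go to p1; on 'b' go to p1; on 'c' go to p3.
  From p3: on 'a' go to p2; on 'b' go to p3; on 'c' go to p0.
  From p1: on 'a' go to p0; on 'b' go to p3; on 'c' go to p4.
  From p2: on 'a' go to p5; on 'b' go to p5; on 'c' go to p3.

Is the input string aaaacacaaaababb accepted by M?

p0 → p5 → p1 → p0 → p5 → p3 → p2 → p3 → p2 → p5 → p1 → p0 → p5 → p1 → p3 → p3
End state p3 is not accepting.

No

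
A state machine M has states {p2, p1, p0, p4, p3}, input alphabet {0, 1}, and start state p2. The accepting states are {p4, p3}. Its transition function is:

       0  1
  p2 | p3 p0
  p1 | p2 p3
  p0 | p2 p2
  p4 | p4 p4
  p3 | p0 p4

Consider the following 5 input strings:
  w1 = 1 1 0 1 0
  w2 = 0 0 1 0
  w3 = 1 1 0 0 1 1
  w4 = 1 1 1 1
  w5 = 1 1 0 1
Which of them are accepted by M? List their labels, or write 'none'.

w1, w2, w5

w1:
  start at p2
  read '1': p2 → p0
  read '1': p0 → p2
  read '0': p2 → p3
  read '1': p3 → p4
  read '0': p4 → p4
  end p4, accepted
w2:
  start at p2
  read '0': p2 → p3
  read '0': p3 → p0
  read '1': p0 → p2
  read '0': p2 → p3
  end p3, accepted
w3:
  start at p2
  read '1': p2 → p0
  read '1': p0 → p2
  read '0': p2 → p3
  read '0': p3 → p0
  read '1': p0 → p2
  read '1': p2 → p0
  end p0, rejected
w4:
  start at p2
  read '1': p2 → p0
  read '1': p0 → p2
  read '1': p2 → p0
  read '1': p0 → p2
  end p2, rejected
w5:
  start at p2
  read '1': p2 → p0
  read '1': p0 → p2
  read '0': p2 → p3
  read '1': p3 → p4
  end p4, accepted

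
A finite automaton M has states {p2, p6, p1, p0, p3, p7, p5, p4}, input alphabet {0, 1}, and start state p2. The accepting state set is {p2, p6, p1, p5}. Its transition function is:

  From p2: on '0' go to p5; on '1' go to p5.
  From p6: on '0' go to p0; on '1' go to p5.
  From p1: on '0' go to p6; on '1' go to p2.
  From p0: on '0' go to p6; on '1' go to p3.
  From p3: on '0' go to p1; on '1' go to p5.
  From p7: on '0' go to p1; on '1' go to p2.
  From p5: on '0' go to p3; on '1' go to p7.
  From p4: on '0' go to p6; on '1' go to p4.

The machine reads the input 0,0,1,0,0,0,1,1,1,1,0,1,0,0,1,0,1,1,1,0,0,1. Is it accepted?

start at p2
read '0': p2 → p5
read '0': p5 → p3
read '1': p3 → p5
read '0': p5 → p3
read '0': p3 → p1
read '0': p1 → p6
read '1': p6 → p5
read '1': p5 → p7
read '1': p7 → p2
read '1': p2 → p5
read '0': p5 → p3
read '1': p3 → p5
read '0': p5 → p3
read '0': p3 → p1
read '1': p1 → p2
read '0': p2 → p5
read '1': p5 → p7
read '1': p7 → p2
read '1': p2 → p5
read '0': p5 → p3
read '0': p3 → p1
read '1': p1 → p2
End state p2 is accepting.

Yes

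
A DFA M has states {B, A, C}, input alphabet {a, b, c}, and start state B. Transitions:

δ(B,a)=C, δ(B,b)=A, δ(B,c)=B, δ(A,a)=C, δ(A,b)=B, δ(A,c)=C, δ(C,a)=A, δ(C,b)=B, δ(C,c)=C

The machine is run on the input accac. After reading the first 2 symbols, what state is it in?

Trace: B -a-> C -c-> C
After 2 symbols: C.

C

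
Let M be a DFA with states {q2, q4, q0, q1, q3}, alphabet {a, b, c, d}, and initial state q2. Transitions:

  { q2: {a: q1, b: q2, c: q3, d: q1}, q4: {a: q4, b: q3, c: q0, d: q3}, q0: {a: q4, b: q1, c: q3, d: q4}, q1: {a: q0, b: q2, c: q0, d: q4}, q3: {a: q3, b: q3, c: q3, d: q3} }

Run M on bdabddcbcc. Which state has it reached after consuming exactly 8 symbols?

q3

start at q2
read 'b': q2 → q2
read 'd': q2 → q1
read 'a': q1 → q0
read 'b': q0 → q1
read 'd': q1 → q4
read 'd': q4 → q3
read 'c': q3 → q3
read 'b': q3 → q3
After 8 symbols: q3.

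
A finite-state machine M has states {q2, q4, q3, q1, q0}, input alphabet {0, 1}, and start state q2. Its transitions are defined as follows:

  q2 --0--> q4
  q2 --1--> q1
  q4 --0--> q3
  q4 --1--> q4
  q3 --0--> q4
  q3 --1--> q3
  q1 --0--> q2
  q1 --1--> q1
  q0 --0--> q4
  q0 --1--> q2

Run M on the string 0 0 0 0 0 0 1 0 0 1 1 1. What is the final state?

q2 → q4 → q3 → q4 → q3 → q4 → q3 → q3 → q4 → q3 → q3 → q3 → q3

q3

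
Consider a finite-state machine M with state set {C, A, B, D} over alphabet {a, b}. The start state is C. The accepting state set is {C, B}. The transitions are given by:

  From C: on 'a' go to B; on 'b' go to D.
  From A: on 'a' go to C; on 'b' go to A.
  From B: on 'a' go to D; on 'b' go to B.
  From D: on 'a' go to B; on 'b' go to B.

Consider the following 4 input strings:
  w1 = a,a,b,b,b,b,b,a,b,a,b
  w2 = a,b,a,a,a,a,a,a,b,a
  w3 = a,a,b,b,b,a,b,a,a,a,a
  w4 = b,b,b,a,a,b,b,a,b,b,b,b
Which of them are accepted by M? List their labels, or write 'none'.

w1: Trace: C -a-> B -a-> D -b-> B -b-> B -b-> B -b-> B -b-> B -a-> D -b-> B -a-> D -b-> B  → end B, accepted
w2: Trace: C -a-> B -b-> B -a-> D -a-> B -a-> D -a-> B -a-> D -a-> B -b-> B -a-> D  → end D, rejected
w3: Trace: C -a-> B -a-> D -b-> B -b-> B -b-> B -a-> D -b-> B -a-> D -a-> B -a-> D -a-> B  → end B, accepted
w4: Trace: C -b-> D -b-> B -b-> B -a-> D -a-> B -b-> B -b-> B -a-> D -b-> B -b-> B -b-> B -b-> B  → end B, accepted

w1, w3, w4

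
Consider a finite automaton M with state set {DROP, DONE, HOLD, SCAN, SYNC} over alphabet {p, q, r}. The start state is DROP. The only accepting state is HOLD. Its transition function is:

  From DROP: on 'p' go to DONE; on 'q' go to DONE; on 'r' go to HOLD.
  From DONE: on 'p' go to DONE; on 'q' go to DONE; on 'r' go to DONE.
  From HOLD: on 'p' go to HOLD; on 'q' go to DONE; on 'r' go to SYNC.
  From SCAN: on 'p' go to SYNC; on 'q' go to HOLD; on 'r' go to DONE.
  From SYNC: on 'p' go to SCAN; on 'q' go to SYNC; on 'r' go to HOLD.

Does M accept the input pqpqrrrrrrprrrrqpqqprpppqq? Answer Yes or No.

No

DROP → DONE → DONE → DONE → DONE → DONE → DONE → DONE → DONE → DONE → DONE → DONE → DONE → DONE → DONE → DONE → DONE → DONE → DONE → DONE → DONE → DONE → DONE → DONE → DONE → DONE → DONE
End state DONE is not accepting.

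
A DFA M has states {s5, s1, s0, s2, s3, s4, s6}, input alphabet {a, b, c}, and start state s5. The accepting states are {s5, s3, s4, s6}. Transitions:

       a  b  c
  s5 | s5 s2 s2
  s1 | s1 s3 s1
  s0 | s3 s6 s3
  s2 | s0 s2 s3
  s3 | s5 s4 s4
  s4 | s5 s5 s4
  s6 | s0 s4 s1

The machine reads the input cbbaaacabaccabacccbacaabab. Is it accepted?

No

Trace: s5 -c-> s2 -b-> s2 -b-> s2 -a-> s0 -a-> s3 -a-> s5 -c-> s2 -a-> s0 -b-> s6 -a-> s0 -c-> s3 -c-> s4 -a-> s5 -b-> s2 -a-> s0 -c-> s3 -c-> s4 -c-> s4 -b-> s5 -a-> s5 -c-> s2 -a-> s0 -a-> s3 -b-> s4 -a-> s5 -b-> s2
End state s2 is not accepting.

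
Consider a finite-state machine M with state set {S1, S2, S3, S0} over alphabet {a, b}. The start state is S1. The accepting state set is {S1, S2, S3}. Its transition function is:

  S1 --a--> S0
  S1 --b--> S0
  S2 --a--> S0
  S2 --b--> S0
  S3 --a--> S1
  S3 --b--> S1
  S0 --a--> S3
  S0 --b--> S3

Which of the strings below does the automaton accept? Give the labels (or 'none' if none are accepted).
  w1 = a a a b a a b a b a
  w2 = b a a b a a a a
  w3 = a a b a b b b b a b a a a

w2

w1: S1 → S0 → S3 → S1 → S0 → S3 → S1 → S0 → S3 → S1 → S0  → end S0, rejected
w2: S1 → S0 → S3 → S1 → S0 → S3 → S1 → S0 → S3  → end S3, accepted
w3: S1 → S0 → S3 → S1 → S0 → S3 → S1 → S0 → S3 → S1 → S0 → S3 → S1 → S0  → end S0, rejected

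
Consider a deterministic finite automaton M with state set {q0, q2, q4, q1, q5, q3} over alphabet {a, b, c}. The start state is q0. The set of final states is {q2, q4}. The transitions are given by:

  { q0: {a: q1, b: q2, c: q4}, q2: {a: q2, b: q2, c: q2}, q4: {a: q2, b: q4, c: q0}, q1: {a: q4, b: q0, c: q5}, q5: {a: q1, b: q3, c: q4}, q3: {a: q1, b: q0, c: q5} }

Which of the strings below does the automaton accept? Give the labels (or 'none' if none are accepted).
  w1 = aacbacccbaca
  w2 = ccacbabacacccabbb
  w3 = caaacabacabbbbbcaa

w1, w2, w3

w1: q0 → q1 → q4 → q0 → q2 → q2 → q2 → q2 → q2 → q2 → q2 → q2 → q2  → end q2, accepted
w2: q0 → q4 → q0 → q1 → q5 → q3 → q1 → q0 → q1 → q5 → q1 → q5 → q4 → q0 → q1 → q0 → q2 → q2  → end q2, accepted
w3: q0 → q4 → q2 → q2 → q2 → q2 → q2 → q2 → q2 → q2 → q2 → q2 → q2 → q2 → q2 → q2 → q2 → q2 → q2  → end q2, accepted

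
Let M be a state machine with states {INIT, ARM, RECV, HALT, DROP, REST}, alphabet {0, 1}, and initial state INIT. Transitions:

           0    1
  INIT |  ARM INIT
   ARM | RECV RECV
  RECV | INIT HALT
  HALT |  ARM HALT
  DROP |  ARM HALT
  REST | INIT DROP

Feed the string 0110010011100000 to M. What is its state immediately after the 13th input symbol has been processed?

INIT → ARM → RECV → HALT → ARM → RECV → HALT → ARM → RECV → HALT → HALT → HALT → ARM → RECV
After 13 symbols: RECV.

RECV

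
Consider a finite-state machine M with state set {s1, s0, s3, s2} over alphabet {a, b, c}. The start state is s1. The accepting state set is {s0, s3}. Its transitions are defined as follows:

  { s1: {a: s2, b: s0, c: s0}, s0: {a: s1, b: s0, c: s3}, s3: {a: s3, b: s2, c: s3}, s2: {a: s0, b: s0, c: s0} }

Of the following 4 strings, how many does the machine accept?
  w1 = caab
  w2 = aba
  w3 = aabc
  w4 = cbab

w1: Trace: s1 -c-> s0 -a-> s1 -a-> s2 -b-> s0  → end s0, accepted
w2: Trace: s1 -a-> s2 -b-> s0 -a-> s1  → end s1, rejected
w3: Trace: s1 -a-> s2 -a-> s0 -b-> s0 -c-> s3  → end s3, accepted
w4: Trace: s1 -c-> s0 -b-> s0 -a-> s1 -b-> s0  → end s0, accepted

3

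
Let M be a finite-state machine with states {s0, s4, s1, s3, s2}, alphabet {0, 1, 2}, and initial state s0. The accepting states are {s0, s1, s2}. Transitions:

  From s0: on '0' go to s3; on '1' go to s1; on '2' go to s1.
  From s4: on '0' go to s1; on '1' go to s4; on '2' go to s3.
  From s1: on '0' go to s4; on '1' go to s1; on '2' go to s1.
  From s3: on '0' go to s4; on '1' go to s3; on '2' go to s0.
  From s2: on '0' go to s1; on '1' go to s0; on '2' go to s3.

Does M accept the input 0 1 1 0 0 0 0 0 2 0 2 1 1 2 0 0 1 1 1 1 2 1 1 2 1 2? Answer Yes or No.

Yes

start at s0
read '0': s0 → s3
read '1': s3 → s3
read '1': s3 → s3
read '0': s3 → s4
read '0': s4 → s1
read '0': s1 → s4
read '0': s4 → s1
read '0': s1 → s4
read '2': s4 → s3
read '0': s3 → s4
read '2': s4 → s3
read '1': s3 → s3
read '1': s3 → s3
read '2': s3 → s0
read '0': s0 → s3
read '0': s3 → s4
read '1': s4 → s4
read '1': s4 → s4
read '1': s4 → s4
read '1': s4 → s4
read '2': s4 → s3
read '1': s3 → s3
read '1': s3 → s3
read '2': s3 → s0
read '1': s0 → s1
read '2': s1 → s1
End state s1 is accepting.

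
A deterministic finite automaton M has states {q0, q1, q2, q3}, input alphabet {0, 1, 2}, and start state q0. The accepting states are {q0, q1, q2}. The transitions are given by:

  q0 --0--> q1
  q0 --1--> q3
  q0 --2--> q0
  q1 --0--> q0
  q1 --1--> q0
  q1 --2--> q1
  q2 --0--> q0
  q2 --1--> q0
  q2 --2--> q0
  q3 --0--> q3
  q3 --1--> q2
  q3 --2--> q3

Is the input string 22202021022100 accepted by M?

q0 → q0 → q0 → q0 → q1 → q1 → q0 → q0 → q3 → q3 → q3 → q3 → q2 → q0 → q1
End state q1 is accepting.

Yes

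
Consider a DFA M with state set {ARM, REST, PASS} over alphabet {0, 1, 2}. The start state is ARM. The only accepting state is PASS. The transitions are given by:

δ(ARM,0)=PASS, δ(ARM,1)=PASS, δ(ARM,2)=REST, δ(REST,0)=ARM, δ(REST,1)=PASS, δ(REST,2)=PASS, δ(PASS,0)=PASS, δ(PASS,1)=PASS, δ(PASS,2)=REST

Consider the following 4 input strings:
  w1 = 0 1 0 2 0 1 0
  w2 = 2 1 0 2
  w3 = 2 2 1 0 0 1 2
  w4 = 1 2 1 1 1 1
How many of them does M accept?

w1: ARM → PASS → PASS → PASS → REST → ARM → PASS → PASS  → end PASS, accepted
w2: ARM → REST → PASS → PASS → REST  → end REST, rejected
w3: ARM → REST → PASS → PASS → PASS → PASS → PASS → REST  → end REST, rejected
w4: ARM → PASS → REST → PASS → PASS → PASS → PASS  → end PASS, accepted

2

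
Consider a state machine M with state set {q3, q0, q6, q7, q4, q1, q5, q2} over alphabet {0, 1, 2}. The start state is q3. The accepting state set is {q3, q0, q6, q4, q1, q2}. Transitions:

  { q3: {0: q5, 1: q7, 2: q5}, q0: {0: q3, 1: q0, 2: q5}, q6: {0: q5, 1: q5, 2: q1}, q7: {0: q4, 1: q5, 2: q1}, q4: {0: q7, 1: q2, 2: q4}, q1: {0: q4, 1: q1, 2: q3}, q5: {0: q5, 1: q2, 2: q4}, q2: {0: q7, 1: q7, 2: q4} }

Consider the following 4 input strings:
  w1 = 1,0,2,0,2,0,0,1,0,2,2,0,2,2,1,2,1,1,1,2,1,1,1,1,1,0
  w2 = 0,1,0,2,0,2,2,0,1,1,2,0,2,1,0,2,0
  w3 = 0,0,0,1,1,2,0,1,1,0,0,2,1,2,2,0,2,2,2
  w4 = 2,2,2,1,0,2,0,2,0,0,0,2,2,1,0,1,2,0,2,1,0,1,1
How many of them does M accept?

w1: q3 → q7 → q4 → q4 → q7 → q1 → q4 → q7 → q5 → q5 → q4 → q4 → q7 → q1 → q3 → q7 → q1 → q1 → q1 → q1 → q3 → q7 → q5 → q2 → q7 → q5 → q5  → end q5, rejected
w2: q3 → q5 → q2 → q7 → q1 → q4 → q4 → q4 → q7 → q5 → q2 → q4 → q7 → q1 → q1 → q4 → q4 → q7  → end q7, rejected
w3: q3 → q5 → q5 → q5 → q2 → q7 → q1 → q4 → q2 → q7 → q4 → q7 → q1 → q1 → q3 → q5 → q5 → q4 → q4 → q4  → end q4, accepted
w4: q3 → q5 → q4 → q4 → q2 → q7 → q1 → q4 → q4 → q7 → q4 → q7 → q1 → q3 → q7 → q4 → q2 → q4 → q7 → q1 → q1 → q4 → q2 → q7  → end q7, rejected

1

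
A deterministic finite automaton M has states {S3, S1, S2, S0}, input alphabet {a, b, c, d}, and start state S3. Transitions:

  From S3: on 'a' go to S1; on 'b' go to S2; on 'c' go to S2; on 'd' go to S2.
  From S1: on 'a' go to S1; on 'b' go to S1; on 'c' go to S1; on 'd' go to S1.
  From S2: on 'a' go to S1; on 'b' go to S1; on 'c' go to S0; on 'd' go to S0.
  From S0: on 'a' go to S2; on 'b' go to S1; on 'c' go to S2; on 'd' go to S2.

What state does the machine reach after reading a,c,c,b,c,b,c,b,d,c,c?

S1

start at S3
read 'a': S3 → S1
read 'c': S1 → S1
read 'c': S1 → S1
read 'b': S1 → S1
read 'c': S1 → S1
read 'b': S1 → S1
read 'c': S1 → S1
read 'b': S1 → S1
read 'd': S1 → S1
read 'c': S1 → S1
read 'c': S1 → S1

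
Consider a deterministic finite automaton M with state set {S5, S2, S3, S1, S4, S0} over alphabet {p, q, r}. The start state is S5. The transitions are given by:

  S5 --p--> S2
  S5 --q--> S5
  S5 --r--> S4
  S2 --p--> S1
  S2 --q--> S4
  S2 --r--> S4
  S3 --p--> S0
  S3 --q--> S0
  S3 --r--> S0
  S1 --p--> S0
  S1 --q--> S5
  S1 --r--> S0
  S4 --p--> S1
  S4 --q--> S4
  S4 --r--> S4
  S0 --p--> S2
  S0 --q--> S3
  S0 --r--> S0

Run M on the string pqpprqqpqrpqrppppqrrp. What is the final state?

Trace: S5 -p-> S2 -q-> S4 -p-> S1 -p-> S0 -r-> S0 -q-> S3 -q-> S0 -p-> S2 -q-> S4 -r-> S4 -p-> S1 -q-> S5 -r-> S4 -p-> S1 -p-> S0 -p-> S2 -p-> S1 -q-> S5 -r-> S4 -r-> S4 -p-> S1

S1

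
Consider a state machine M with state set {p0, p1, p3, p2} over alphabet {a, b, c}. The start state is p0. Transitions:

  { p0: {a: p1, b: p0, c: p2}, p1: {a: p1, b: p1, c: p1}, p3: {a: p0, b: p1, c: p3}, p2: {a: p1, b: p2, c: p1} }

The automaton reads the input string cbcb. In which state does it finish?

p1

p0 → p2 → p2 → p1 → p1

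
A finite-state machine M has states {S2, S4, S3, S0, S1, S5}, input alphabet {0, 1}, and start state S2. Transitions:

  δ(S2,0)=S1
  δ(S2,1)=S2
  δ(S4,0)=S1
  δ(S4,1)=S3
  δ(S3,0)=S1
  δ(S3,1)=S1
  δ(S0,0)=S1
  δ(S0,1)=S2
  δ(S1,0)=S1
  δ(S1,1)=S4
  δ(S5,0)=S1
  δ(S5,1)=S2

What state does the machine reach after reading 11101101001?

S2 → S2 → S2 → S2 → S1 → S4 → S3 → S1 → S4 → S1 → S1 → S4

S4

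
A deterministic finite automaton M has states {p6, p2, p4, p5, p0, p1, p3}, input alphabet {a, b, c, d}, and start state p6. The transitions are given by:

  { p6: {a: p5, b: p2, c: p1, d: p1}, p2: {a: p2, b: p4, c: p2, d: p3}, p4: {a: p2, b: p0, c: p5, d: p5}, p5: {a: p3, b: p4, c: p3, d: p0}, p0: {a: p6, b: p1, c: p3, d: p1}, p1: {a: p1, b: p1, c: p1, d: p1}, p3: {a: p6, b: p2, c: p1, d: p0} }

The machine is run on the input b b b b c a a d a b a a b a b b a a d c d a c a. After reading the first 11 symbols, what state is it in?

p1

start at p6
read 'b': p6 → p2
read 'b': p2 → p4
read 'b': p4 → p0
read 'b': p0 → p1
read 'c': p1 → p1
read 'a': p1 → p1
read 'a': p1 → p1
read 'd': p1 → p1
read 'a': p1 → p1
read 'b': p1 → p1
read 'a': p1 → p1
After 11 symbols: p1.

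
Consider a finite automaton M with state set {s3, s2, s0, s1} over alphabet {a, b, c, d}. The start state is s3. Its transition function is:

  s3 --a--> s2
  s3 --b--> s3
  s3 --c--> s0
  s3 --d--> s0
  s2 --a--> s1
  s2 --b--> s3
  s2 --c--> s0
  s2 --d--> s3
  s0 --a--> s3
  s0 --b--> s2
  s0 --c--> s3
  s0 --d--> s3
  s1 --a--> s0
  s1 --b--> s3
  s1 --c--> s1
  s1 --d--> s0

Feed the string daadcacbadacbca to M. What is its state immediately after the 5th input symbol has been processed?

s0

s3 → s0 → s3 → s2 → s3 → s0
After 5 symbols: s0.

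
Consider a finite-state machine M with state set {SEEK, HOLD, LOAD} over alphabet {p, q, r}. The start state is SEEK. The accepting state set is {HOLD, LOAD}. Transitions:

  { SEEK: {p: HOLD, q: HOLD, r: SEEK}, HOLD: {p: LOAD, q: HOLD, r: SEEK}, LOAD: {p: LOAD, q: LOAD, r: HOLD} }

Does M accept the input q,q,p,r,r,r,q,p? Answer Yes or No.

Yes

SEEK → HOLD → HOLD → LOAD → HOLD → SEEK → SEEK → HOLD → LOAD
End state LOAD is accepting.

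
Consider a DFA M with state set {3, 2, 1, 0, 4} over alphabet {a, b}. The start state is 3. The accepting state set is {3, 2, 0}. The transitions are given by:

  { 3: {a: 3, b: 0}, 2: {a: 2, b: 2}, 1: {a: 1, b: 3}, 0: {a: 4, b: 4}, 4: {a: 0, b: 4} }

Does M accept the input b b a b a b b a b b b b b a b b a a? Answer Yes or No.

Trace: 3 -b-> 0 -b-> 4 -a-> 0 -b-> 4 -a-> 0 -b-> 4 -b-> 4 -a-> 0 -b-> 4 -b-> 4 -b-> 4 -b-> 4 -b-> 4 -a-> 0 -b-> 4 -b-> 4 -a-> 0 -a-> 4
End state 4 is not accepting.

No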